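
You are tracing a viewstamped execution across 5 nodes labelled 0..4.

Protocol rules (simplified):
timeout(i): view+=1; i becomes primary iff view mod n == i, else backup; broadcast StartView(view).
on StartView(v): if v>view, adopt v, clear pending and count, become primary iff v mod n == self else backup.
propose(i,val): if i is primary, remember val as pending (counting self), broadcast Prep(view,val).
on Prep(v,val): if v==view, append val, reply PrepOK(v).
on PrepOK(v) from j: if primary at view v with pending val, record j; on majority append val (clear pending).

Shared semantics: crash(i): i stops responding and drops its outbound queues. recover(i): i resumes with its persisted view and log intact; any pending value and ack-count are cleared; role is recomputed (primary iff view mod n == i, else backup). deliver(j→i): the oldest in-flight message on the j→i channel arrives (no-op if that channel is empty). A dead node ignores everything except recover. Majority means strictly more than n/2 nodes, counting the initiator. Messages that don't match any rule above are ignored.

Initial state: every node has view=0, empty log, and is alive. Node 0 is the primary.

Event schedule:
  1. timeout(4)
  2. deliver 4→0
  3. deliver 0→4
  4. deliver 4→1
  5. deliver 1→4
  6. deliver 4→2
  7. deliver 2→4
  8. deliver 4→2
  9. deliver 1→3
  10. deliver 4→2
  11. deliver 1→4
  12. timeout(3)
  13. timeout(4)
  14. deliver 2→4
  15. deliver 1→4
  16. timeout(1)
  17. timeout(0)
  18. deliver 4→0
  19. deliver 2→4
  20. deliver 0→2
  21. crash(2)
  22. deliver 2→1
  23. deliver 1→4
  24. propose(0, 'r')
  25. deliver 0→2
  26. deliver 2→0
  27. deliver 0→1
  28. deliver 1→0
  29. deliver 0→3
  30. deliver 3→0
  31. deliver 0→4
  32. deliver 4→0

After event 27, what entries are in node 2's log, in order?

empty

e1 timeout(4): 4[back,v=1,-]
e2 deliver 4→0: 0[back,v=1,-]
e3 deliver 0→4: ·
e4 deliver 4→1: 1[prim,v=1,-]
e5 deliver 1→4: ·
e6 deliver 4→2: 2[back,v=1,-]
e7 deliver 2→4: ·
e8 deliver 4→2: ·
e9 deliver 1→3: ·
e10 deliver 4→2: ·
e11 deliver 1→4: ·
e12 timeout(3): 3[back,v=1,-]
e13 timeout(4): 4[back,v=2,-]
e14 deliver 2→4: ·
e15 deliver 1→4: ·
e16 timeout(1): 1[back,v=2,-]
e17 timeout(0): 0[back,v=2,-]
e18 deliver 4→0: ·
e19 deliver 2→4: ·
e20 deliver 0→2: 2[prim,v=2,-]
e21 crash(2): 2[✗prim,v=2,-]
e22 deliver 2→1: ·
e23 deliver 1→4: ·
e24 propose(0,'r'): ·
e25 deliver 0→2: ·
e26 deliver 2→0: ·
e27 deliver 0→1: ·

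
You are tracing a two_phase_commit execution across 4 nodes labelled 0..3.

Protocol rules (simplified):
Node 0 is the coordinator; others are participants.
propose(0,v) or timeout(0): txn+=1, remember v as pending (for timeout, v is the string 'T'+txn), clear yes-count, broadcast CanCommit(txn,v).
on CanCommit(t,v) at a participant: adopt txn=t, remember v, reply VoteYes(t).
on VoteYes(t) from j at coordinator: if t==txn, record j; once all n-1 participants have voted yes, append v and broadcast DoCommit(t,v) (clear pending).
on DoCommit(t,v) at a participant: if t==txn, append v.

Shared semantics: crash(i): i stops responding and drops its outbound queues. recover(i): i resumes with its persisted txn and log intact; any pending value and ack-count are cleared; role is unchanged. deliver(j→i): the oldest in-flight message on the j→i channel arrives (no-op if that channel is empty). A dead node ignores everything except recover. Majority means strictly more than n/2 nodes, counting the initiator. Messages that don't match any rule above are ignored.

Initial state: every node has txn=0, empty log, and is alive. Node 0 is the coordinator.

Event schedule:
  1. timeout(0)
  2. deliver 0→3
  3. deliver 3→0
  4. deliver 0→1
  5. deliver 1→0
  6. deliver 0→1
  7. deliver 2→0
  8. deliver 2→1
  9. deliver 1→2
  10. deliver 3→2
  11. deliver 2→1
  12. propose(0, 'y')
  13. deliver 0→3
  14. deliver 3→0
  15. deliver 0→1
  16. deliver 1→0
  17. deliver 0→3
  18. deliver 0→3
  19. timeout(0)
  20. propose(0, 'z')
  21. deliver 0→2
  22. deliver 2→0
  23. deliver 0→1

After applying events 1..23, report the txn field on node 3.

2

step 1 timeout(0): 0={coor,t=1,log=-}
step 2 deliver 0→3: 3={part,t=1,log=-}
step 3 deliver 3→0: —
step 4 deliver 0→1: 1={part,t=1,log=-}
step 5 deliver 1→0: —
step 6 deliver 0→1: —
step 7 deliver 2→0: —
step 8 deliver 2→1: —
step 9 deliver 1→2: —
step 10 deliver 3→2: —
step 11 deliver 2→1: —
step 12 propose(0,'y'): 0={coor,t=2,log=-}
step 13 deliver 0→3: 3={part,t=2,log=-}
step 14 deliver 3→0: —
step 15 deliver 0→1: 1={part,t=2,log=-}
step 16 deliver 1→0: —
step 17 deliver 0→3: —
step 18 deliver 0→3: —
step 19 timeout(0): 0={coor,t=3,log=-}
step 20 propose(0,'z'): 0={coor,t=4,log=-}
step 21 deliver 0→2: 2={part,t=1,log=-}
step 22 deliver 2→0: —
step 23 deliver 0→1: 1={part,t=3,log=-}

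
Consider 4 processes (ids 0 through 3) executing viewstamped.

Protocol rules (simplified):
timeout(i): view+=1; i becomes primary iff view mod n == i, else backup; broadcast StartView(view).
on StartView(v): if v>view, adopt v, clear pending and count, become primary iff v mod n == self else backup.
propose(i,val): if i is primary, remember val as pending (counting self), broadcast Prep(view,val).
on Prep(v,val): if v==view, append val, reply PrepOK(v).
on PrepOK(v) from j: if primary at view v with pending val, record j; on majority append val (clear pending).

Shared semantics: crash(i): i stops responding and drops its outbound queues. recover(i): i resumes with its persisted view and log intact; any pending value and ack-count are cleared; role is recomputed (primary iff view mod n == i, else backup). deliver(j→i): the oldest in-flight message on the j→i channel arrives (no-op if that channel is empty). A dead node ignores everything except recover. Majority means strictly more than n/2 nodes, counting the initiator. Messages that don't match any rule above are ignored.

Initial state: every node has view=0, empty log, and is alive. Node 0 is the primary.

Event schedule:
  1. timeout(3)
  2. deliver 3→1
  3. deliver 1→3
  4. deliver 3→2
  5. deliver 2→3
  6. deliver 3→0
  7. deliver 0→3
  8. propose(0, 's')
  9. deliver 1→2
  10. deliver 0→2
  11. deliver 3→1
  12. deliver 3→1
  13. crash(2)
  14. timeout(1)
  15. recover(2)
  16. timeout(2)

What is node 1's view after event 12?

1. timeout(3):  <3:back v1 ->
2. deliver 3→1:  <1:prim v1 ->
3. deliver 1→3:  nop
4. deliver 3→2:  <2:back v1 ->
5. deliver 2→3:  nop
6. deliver 3→0:  <0:back v1 ->
7. deliver 0→3:  nop
8. propose(0,'s'):  nop
9. deliver 1→2:  nop
10. deliver 0→2:  nop
11. deliver 3→1:  nop
12. deliver 3→1:  nop

1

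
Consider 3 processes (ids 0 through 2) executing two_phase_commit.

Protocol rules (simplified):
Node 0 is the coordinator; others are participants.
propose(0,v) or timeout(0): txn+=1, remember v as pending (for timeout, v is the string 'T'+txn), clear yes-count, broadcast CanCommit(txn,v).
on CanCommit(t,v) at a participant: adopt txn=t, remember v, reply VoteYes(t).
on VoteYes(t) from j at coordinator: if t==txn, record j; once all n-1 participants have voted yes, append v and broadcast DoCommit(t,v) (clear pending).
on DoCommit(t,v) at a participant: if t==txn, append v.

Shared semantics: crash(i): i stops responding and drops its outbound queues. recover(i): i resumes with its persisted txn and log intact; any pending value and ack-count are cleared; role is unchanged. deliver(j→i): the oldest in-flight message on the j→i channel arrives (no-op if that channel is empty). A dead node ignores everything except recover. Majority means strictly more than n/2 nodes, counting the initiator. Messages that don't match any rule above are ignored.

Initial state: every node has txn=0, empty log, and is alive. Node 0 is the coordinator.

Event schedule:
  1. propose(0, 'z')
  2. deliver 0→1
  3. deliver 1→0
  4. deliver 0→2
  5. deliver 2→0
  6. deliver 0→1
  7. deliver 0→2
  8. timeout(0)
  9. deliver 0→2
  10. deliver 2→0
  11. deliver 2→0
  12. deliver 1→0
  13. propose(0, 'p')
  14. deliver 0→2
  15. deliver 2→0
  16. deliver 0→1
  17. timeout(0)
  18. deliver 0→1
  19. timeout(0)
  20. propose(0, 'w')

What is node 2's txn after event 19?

e1 propose(0,'z'): 0[coor,t=1,-]
e2 deliver 0→1: 1[part,t=1,-]
e3 deliver 1→0: ·
e4 deliver 0→2: 2[part,t=1,-]
e5 deliver 2→0: 0[coor,t=1,z]
e6 deliver 0→1: 1[part,t=1,z]
e7 deliver 0→2: 2[part,t=1,z]
e8 timeout(0): 0[coor,t=2,z]
e9 deliver 0→2: 2[part,t=2,z]
e10 deliver 2→0: ·
e11 deliver 2→0: ·
e12 deliver 1→0: ·
e13 propose(0,'p'): 0[coor,t=3,z]
e14 deliver 0→2: 2[part,t=3,z]
e15 deliver 2→0: ·
e16 deliver 0→1: 1[part,t=2,z]
e17 timeout(0): 0[coor,t=4,z]
e18 deliver 0→1: 1[part,t=3,z]
e19 timeout(0): 0[coor,t=5,z]

3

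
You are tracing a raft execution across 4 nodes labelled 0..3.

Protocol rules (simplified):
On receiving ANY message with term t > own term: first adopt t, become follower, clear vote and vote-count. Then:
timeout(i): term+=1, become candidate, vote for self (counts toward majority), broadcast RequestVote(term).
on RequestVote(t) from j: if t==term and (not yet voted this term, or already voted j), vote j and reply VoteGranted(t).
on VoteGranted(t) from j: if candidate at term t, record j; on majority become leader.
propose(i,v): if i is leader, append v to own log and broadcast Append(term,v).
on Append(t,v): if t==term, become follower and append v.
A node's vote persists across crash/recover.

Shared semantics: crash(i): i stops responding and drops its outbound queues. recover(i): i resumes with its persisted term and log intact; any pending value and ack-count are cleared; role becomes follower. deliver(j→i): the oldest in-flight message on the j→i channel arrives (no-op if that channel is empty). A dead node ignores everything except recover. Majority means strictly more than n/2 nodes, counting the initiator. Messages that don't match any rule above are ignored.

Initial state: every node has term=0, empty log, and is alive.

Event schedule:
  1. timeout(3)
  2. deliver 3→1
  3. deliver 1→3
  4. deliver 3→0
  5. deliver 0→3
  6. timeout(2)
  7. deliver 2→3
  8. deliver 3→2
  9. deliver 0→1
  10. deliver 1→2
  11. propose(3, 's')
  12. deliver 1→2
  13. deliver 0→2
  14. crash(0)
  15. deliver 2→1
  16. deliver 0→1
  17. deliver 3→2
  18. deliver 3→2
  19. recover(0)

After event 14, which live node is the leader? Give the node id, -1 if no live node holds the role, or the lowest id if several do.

step 1 timeout(3): 3={cand,t=1,log=-}
step 2 deliver 3→1: 1={foll,t=1,log=-}
step 3 deliver 1→3: —
step 4 deliver 3→0: 0={foll,t=1,log=-}
step 5 deliver 0→3: 3={lead,t=1,log=-}
step 6 timeout(2): 2={cand,t=1,log=-}
step 7 deliver 2→3: —
step 8 deliver 3→2: —
step 9 deliver 0→1: —
step 10 deliver 1→2: —
step 11 propose(3,'s'): 3={lead,t=1,log=s}
step 12 deliver 1→2: —
step 13 deliver 0→2: —
step 14 crash(0): 0={✗foll,t=1,log=-}

3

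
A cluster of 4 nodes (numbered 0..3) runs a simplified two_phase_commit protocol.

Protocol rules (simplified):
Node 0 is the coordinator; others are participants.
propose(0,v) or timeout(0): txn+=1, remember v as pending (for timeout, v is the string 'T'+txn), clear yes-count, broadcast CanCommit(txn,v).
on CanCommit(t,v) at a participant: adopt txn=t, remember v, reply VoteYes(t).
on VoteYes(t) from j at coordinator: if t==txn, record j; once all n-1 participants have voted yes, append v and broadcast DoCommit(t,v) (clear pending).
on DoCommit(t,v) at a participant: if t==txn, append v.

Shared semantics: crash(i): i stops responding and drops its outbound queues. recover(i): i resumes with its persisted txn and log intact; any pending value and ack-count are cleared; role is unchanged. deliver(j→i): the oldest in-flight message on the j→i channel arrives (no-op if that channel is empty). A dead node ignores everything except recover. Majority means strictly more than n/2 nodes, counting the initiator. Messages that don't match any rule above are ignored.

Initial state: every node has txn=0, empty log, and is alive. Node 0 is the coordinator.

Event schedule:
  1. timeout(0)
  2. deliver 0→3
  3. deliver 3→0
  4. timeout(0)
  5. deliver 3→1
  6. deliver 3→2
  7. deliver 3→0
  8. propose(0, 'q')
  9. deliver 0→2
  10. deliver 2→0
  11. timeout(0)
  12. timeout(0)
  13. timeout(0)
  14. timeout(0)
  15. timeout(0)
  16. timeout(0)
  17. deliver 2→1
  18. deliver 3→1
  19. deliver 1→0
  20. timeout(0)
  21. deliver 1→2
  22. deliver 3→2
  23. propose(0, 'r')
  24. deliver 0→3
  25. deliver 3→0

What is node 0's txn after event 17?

[1] timeout(0) → N0(coor t1 [-])
[2] deliver 0→3 → N3(part t1 [-])
[3] deliver 3→0 → ∅
[4] timeout(0) → N0(coor t2 [-])
[5] deliver 3→1 → ∅
[6] deliver 3→2 → ∅
[7] deliver 3→0 → ∅
[8] propose(0,'q') → N0(coor t3 [-])
[9] deliver 0→2 → N2(part t1 [-])
[10] deliver 2→0 → ∅
[11] timeout(0) → N0(coor t4 [-])
[12] timeout(0) → N0(coor t5 [-])
[13] timeout(0) → N0(coor t6 [-])
[14] timeout(0) → N0(coor t7 [-])
[15] timeout(0) → N0(coor t8 [-])
[16] timeout(0) → N0(coor t9 [-])
[17] deliver 2→1 → ∅

9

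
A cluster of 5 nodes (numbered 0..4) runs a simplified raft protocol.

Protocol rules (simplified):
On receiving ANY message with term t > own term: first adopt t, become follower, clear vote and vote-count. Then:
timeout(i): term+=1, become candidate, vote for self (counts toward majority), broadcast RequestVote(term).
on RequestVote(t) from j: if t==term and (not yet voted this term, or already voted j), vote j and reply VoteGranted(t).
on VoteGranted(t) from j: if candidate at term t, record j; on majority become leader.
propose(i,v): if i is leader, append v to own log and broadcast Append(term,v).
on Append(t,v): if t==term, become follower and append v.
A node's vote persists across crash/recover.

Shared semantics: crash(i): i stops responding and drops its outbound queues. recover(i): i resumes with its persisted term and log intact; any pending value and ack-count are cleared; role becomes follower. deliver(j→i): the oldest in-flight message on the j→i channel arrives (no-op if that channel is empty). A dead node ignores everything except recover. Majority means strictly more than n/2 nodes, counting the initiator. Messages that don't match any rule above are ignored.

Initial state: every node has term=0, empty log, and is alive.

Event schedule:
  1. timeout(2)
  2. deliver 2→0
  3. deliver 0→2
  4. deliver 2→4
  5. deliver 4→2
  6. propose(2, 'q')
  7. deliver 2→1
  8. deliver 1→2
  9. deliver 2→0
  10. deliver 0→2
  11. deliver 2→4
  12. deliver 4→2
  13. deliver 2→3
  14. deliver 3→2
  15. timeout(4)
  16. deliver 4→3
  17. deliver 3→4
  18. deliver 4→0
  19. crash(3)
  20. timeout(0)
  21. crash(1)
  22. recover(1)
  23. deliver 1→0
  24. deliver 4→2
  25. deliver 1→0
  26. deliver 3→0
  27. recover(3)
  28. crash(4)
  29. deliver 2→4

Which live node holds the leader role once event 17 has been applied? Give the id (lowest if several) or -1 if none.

2

after 1 — timeout(2): n2:cand/t1/[-]
after 2 — deliver 2→0: n0:foll/t1/[-]
after 3 — deliver 0→2: ·
after 4 — deliver 2→4: n4:foll/t1/[-]
after 5 — deliver 4→2: n2:lead/t1/[-]
after 6 — propose(2,'q'): n2:lead/t1/[q]
after 7 — deliver 2→1: n1:foll/t1/[-]
after 8 — deliver 1→2: ·
after 9 — deliver 2→0: n0:foll/t1/[q]
after 10 — deliver 0→2: ·
after 11 — deliver 2→4: n4:foll/t1/[q]
after 12 — deliver 4→2: ·
after 13 — deliver 2→3: n3:foll/t1/[-]
after 14 — deliver 3→2: ·
after 15 — timeout(4): n4:cand/t2/[q]
after 16 — deliver 4→3: n3:foll/t2/[-]
after 17 — deliver 3→4: ·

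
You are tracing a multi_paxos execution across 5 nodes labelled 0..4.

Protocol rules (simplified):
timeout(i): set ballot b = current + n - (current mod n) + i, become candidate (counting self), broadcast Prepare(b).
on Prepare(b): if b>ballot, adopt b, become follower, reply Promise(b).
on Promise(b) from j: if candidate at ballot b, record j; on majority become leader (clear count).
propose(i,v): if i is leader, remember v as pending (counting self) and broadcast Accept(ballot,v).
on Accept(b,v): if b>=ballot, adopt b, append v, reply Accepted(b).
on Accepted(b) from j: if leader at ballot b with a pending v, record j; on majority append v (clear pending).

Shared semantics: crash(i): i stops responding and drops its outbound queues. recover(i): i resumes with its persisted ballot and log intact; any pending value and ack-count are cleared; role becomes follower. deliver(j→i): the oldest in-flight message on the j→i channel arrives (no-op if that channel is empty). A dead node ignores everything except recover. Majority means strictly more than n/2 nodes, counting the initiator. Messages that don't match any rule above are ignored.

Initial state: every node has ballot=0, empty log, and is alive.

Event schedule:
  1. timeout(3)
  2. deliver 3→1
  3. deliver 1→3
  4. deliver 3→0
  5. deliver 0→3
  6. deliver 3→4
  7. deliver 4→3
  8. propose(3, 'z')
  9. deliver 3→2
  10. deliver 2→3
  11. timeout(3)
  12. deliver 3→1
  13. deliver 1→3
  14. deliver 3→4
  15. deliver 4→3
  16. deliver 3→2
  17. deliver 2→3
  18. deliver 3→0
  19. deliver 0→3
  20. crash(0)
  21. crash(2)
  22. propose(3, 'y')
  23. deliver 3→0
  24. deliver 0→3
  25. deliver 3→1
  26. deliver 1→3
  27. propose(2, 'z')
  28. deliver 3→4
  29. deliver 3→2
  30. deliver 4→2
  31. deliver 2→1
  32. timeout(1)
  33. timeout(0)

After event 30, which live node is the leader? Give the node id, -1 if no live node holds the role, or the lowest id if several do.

-1

step 1 timeout(3): 3={cand,b=8,log=-}
step 2 deliver 3→1: 1={foll,b=8,log=-}
step 3 deliver 1→3: —
step 4 deliver 3→0: 0={foll,b=8,log=-}
step 5 deliver 0→3: 3={lead,b=8,log=-}
step 6 deliver 3→4: 4={foll,b=8,log=-}
step 7 deliver 4→3: —
step 8 propose(3,'z'): —
step 9 deliver 3→2: 2={foll,b=8,log=-}
step 10 deliver 2→3: —
step 11 timeout(3): 3={cand,b=13,log=-}
step 12 deliver 3→1: 1={foll,b=8,log=z}
step 13 deliver 1→3: —
step 14 deliver 3→4: 4={foll,b=8,log=z}
step 15 deliver 4→3: —
step 16 deliver 3→2: 2={foll,b=8,log=z}
step 17 deliver 2→3: —
step 18 deliver 3→0: 0={foll,b=8,log=z}
step 19 deliver 0→3: —
step 20 crash(0): 0={✗foll,b=8,log=z}
step 21 crash(2): 2={✗foll,b=8,log=z}
step 22 propose(3,'y'): —
step 23 deliver 3→0: —
step 24 deliver 0→3: —
step 25 deliver 3→1: 1={foll,b=13,log=z}
step 26 deliver 1→3: —
step 27 propose(2,'z'): —
step 28 deliver 3→4: 4={foll,b=13,log=z}
step 29 deliver 3→2: —
step 30 deliver 4→2: —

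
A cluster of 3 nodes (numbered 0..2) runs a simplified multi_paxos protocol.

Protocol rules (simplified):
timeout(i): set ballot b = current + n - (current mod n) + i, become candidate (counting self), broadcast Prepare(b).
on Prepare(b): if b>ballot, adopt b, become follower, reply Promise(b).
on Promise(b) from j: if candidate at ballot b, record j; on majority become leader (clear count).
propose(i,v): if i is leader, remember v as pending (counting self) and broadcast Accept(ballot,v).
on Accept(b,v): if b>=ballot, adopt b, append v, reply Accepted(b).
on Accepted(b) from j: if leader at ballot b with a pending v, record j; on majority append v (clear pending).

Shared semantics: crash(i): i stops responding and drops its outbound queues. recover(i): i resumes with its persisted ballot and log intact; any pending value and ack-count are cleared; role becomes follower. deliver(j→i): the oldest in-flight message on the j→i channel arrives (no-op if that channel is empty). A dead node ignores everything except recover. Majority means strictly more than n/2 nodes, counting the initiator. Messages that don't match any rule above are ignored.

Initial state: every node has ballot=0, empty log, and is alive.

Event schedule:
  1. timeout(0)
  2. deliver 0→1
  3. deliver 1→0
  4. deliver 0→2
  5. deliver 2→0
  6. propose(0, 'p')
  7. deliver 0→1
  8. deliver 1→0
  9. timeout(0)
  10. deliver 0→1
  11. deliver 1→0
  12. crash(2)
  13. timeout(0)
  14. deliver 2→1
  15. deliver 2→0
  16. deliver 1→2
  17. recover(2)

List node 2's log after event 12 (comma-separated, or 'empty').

e1 timeout(0): 0[cand,b=3,-]
e2 deliver 0→1: 1[foll,b=3,-]
e3 deliver 1→0: 0[lead,b=3,-]
e4 deliver 0→2: 2[foll,b=3,-]
e5 deliver 2→0: ·
e6 propose(0,'p'): ·
e7 deliver 0→1: 1[foll,b=3,p]
e8 deliver 1→0: 0[lead,b=3,p]
e9 timeout(0): 0[cand,b=6,p]
e10 deliver 0→1: 1[foll,b=6,p]
e11 deliver 1→0: 0[lead,b=6,p]
e12 crash(2): 2[✗foll,b=3,-]

empty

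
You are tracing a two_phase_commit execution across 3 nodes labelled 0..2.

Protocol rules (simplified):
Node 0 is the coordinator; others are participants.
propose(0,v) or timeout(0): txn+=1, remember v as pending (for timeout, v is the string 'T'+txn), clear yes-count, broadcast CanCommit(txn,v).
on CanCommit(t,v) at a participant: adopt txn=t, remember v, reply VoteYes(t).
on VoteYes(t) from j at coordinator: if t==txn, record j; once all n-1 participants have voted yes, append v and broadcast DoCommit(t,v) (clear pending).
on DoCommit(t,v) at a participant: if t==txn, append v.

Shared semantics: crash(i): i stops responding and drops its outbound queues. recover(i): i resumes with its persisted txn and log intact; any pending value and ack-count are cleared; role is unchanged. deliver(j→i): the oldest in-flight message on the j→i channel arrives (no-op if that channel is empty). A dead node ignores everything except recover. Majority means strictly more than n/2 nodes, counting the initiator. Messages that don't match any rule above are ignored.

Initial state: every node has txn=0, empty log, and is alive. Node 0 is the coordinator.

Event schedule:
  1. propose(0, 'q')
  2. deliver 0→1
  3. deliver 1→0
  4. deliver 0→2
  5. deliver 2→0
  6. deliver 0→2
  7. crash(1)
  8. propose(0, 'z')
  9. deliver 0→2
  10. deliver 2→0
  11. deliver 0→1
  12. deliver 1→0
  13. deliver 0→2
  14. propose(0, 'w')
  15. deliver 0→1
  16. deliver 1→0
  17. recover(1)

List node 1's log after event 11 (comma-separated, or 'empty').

empty

e1 propose(0,'q'): 0[coor,t=1,-]
e2 deliver 0→1: 1[part,t=1,-]
e3 deliver 1→0: ·
e4 deliver 0→2: 2[part,t=1,-]
e5 deliver 2→0: 0[coor,t=1,q]
e6 deliver 0→2: 2[part,t=1,q]
e7 crash(1): 1[✗part,t=1,-]
e8 propose(0,'z'): 0[coor,t=2,q]
e9 deliver 0→2: 2[part,t=2,q]
e10 deliver 2→0: ·
e11 deliver 0→1: ·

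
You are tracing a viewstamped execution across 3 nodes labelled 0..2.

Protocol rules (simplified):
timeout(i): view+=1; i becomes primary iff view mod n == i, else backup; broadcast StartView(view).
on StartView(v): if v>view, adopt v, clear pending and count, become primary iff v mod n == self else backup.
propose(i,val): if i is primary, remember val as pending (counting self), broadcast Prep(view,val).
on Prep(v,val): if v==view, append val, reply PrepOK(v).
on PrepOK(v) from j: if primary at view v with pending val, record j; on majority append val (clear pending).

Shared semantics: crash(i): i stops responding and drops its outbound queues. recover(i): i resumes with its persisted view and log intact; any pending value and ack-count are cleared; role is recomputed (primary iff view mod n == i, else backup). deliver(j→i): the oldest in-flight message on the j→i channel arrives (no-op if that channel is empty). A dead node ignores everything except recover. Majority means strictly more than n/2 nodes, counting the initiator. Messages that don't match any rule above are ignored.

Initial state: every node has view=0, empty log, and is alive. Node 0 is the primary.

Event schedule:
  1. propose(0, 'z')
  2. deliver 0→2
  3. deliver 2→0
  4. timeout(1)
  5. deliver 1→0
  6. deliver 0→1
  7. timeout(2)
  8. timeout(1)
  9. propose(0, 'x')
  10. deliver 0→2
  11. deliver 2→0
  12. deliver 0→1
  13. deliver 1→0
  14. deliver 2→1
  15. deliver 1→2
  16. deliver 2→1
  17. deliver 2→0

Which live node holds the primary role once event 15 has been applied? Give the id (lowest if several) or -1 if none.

[1] propose(0,'z') → ∅
[2] deliver 0→2 → N2(back v0 [z])
[3] deliver 2→0 → N0(prim v0 [z])
[4] timeout(1) → N1(prim v1 [-])
[5] deliver 1→0 → N0(back v1 [z])
[6] deliver 0→1 → ∅
[7] timeout(2) → N2(back v1 [z])
[8] timeout(1) → N1(back v2 [-])
[9] propose(0,'x') → ∅
[10] deliver 0→2 → ∅
[11] deliver 2→0 → ∅
[12] deliver 0→1 → ∅
[13] deliver 1→0 → N0(back v2 [z])
[14] deliver 2→1 → ∅
[15] deliver 1→2 → ∅

-1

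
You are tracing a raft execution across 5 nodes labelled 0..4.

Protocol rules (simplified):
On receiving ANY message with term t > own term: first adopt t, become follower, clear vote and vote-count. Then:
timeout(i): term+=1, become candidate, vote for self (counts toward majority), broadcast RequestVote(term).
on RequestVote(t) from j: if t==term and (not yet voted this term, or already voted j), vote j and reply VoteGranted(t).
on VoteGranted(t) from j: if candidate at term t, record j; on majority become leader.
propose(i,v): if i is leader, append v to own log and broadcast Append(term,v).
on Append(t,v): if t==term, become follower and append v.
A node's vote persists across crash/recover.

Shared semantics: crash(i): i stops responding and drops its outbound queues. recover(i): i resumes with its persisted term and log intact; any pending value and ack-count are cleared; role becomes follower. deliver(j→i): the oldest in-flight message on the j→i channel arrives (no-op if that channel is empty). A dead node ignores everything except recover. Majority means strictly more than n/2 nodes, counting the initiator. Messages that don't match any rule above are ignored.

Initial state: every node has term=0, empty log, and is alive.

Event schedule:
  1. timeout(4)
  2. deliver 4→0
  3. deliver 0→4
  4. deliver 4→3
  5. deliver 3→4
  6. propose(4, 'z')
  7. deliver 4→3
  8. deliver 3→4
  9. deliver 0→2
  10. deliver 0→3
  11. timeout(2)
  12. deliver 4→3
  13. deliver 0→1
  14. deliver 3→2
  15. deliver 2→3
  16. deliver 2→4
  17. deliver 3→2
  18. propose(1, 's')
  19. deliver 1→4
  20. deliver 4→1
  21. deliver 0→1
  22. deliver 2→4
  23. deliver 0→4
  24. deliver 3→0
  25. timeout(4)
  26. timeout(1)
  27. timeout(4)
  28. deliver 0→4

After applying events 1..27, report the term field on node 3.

1

step 1 timeout(4): 4={cand,t=1,log=-}
step 2 deliver 4→0: 0={foll,t=1,log=-}
step 3 deliver 0→4: —
step 4 deliver 4→3: 3={foll,t=1,log=-}
step 5 deliver 3→4: 4={lead,t=1,log=-}
step 6 propose(4,'z'): 4={lead,t=1,log=z}
step 7 deliver 4→3: 3={foll,t=1,log=z}
step 8 deliver 3→4: —
step 9 deliver 0→2: —
step 10 deliver 0→3: —
step 11 timeout(2): 2={cand,t=1,log=-}
step 12 deliver 4→3: —
step 13 deliver 0→1: —
step 14 deliver 3→2: —
step 15 deliver 2→3: —
step 16 deliver 2→4: —
step 17 deliver 3→2: —
step 18 propose(1,'s'): —
step 19 deliver 1→4: —
step 20 deliver 4→1: 1={foll,t=1,log=-}
step 21 deliver 0→1: —
step 22 deliver 2→4: —
step 23 deliver 0→4: —
step 24 deliver 3→0: —
step 25 timeout(4): 4={cand,t=2,log=z}
step 26 timeout(1): 1={cand,t=2,log=-}
step 27 timeout(4): 4={cand,t=3,log=z}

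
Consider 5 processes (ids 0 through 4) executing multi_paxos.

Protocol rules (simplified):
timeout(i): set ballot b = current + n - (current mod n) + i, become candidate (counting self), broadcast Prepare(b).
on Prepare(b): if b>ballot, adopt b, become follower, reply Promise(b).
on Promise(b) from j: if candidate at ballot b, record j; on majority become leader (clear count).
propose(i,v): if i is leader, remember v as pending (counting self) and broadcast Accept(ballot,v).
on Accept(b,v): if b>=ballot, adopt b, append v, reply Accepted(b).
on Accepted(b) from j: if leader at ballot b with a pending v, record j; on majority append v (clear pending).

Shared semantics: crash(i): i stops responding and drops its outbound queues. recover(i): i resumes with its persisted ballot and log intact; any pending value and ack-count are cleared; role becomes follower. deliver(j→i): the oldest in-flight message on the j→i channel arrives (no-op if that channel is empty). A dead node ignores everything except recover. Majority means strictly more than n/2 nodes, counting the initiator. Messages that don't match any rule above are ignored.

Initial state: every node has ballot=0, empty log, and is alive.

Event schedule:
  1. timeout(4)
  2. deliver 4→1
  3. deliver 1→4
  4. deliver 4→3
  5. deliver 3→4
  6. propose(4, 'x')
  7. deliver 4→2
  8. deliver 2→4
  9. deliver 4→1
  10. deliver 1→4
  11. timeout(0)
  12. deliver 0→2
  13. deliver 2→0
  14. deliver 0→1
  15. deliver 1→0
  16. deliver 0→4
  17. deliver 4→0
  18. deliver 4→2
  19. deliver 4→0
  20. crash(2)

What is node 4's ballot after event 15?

after 1 — timeout(4): n4:cand/b9/[-]
after 2 — deliver 4→1: n1:foll/b9/[-]
after 3 — deliver 1→4: ·
after 4 — deliver 4→3: n3:foll/b9/[-]
after 5 — deliver 3→4: n4:lead/b9/[-]
after 6 — propose(4,'x'): ·
after 7 — deliver 4→2: n2:foll/b9/[-]
after 8 — deliver 2→4: ·
after 9 — deliver 4→1: n1:foll/b9/[x]
after 10 — deliver 1→4: ·
after 11 — timeout(0): n0:cand/b5/[-]
after 12 — deliver 0→2: ·
after 13 — deliver 2→0: ·
after 14 — deliver 0→1: ·
after 15 — deliver 1→0: ·

9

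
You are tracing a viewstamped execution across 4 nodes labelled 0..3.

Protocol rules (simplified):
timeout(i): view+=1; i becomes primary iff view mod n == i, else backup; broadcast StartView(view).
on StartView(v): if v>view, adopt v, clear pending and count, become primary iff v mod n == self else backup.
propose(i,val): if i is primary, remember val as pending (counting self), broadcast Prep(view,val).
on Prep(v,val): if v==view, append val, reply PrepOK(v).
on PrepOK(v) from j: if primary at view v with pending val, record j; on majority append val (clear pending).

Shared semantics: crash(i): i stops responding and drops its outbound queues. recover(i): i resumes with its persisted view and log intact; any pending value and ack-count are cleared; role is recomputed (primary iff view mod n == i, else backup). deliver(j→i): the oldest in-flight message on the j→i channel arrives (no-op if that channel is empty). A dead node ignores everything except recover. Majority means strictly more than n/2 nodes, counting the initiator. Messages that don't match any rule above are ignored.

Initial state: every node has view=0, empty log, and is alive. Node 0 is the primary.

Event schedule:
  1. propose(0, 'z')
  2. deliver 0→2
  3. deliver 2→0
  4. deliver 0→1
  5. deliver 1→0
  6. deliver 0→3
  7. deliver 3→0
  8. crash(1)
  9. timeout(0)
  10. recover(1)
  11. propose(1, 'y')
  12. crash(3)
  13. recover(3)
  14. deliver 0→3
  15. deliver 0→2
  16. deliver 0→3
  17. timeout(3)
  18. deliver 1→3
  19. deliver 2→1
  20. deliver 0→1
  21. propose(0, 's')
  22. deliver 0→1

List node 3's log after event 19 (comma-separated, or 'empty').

after 1 — propose(0,'z'): ·
after 2 — deliver 0→2: n2:back/v0/[z]
after 3 — deliver 2→0: ·
after 4 — deliver 0→1: n1:back/v0/[z]
after 5 — deliver 1→0: n0:prim/v0/[z]
after 6 — deliver 0→3: n3:back/v0/[z]
after 7 — deliver 3→0: ·
after 8 — crash(1): n1:✗back/v0/[z]
after 9 — timeout(0): n0:back/v1/[z]
after 10 — recover(1): n1:back/v0/[z]
after 11 — propose(1,'y'): ·
after 12 — crash(3): n3:✗back/v0/[z]
after 13 — recover(3): n3:back/v0/[z]
after 14 — deliver 0→3: n3:back/v1/[z]
after 15 — deliver 0→2: n2:back/v1/[z]
after 16 — deliver 0→3: ·
after 17 — timeout(3): n3:back/v2/[z]
after 18 — deliver 1→3: ·
after 19 — deliver 2→1: ·

z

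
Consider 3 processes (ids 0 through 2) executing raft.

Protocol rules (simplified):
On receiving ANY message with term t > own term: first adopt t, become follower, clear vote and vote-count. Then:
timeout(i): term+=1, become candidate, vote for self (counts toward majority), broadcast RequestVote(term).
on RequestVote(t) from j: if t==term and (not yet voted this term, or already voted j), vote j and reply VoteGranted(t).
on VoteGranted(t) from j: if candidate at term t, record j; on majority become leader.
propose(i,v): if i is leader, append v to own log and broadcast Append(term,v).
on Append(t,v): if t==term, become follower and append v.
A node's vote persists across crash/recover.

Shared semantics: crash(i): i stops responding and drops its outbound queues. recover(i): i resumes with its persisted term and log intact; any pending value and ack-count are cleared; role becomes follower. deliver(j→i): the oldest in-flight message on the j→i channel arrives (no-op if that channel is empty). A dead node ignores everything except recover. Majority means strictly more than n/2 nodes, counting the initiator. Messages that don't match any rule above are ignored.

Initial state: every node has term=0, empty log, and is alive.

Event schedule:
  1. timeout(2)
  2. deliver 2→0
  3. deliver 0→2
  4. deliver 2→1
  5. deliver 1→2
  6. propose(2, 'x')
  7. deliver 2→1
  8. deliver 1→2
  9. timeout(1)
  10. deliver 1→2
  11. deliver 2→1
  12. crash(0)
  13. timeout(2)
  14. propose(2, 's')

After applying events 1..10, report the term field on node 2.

e1 timeout(2): 2[cand,t=1,-]
e2 deliver 2→0: 0[foll,t=1,-]
e3 deliver 0→2: 2[lead,t=1,-]
e4 deliver 2→1: 1[foll,t=1,-]
e5 deliver 1→2: ·
e6 propose(2,'x'): 2[lead,t=1,x]
e7 deliver 2→1: 1[foll,t=1,x]
e8 deliver 1→2: ·
e9 timeout(1): 1[cand,t=2,x]
e10 deliver 1→2: 2[foll,t=2,x]

2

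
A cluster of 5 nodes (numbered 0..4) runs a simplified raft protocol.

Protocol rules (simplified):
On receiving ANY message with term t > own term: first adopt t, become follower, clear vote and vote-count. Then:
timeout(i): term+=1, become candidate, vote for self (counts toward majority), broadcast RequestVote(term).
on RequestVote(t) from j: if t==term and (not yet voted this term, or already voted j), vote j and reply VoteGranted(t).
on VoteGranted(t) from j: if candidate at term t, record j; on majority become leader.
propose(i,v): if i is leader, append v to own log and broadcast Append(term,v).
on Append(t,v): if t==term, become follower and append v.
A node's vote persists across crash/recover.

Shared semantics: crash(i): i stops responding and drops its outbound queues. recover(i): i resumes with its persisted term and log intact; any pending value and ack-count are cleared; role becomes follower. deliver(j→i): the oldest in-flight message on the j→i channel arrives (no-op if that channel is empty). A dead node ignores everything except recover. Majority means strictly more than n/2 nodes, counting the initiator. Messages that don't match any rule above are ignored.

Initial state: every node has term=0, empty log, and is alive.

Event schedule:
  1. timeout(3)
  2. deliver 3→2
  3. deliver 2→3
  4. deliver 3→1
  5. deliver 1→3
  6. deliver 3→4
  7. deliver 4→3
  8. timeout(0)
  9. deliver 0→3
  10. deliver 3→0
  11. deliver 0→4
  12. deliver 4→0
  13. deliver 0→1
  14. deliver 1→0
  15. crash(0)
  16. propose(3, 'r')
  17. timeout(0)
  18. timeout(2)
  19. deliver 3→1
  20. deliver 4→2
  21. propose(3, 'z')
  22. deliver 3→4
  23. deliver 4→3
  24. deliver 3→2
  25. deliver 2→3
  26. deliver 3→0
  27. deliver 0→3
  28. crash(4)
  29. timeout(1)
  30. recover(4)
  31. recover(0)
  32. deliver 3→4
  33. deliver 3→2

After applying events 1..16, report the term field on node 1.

[1] timeout(3) → N3(cand t1 [-])
[2] deliver 3→2 → N2(foll t1 [-])
[3] deliver 2→3 → ∅
[4] deliver 3→1 → N1(foll t1 [-])
[5] deliver 1→3 → N3(lead t1 [-])
[6] deliver 3→4 → N4(foll t1 [-])
[7] deliver 4→3 → ∅
[8] timeout(0) → N0(cand t1 [-])
[9] deliver 0→3 → ∅
[10] deliver 3→0 → ∅
[11] deliver 0→4 → ∅
[12] deliver 4→0 → ∅
[13] deliver 0→1 → ∅
[14] deliver 1→0 → ∅
[15] crash(0) → N0(✗cand t1 [-])
[16] propose(3,'r') → N3(lead t1 [r])

1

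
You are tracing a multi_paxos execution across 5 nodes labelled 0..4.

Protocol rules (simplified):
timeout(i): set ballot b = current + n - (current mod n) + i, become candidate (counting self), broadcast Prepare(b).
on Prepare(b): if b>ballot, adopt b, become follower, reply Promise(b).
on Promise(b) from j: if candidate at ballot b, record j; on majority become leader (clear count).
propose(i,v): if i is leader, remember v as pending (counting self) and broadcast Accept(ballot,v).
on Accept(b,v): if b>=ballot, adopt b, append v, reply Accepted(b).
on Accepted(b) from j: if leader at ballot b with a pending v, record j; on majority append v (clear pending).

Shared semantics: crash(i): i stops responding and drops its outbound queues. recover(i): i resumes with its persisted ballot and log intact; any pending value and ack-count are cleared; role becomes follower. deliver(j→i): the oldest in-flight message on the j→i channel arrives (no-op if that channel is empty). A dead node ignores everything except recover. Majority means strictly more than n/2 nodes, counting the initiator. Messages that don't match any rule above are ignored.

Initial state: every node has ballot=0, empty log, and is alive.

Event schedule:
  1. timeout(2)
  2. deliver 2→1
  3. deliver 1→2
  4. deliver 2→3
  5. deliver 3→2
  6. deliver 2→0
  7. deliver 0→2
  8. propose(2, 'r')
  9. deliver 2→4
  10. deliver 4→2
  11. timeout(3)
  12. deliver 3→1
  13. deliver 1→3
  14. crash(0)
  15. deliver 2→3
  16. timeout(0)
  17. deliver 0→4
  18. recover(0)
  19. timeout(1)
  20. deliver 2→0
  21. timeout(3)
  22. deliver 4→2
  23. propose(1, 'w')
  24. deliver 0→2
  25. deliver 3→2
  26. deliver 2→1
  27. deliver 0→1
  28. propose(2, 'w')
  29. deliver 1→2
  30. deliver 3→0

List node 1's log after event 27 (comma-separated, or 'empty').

step 1 timeout(2): 2={cand,b=7,log=-}
step 2 deliver 2→1: 1={foll,b=7,log=-}
step 3 deliver 1→2: —
step 4 deliver 2→3: 3={foll,b=7,log=-}
step 5 deliver 3→2: 2={lead,b=7,log=-}
step 6 deliver 2→0: 0={foll,b=7,log=-}
step 7 deliver 0→2: —
step 8 propose(2,'r'): —
step 9 deliver 2→4: 4={foll,b=7,log=-}
step 10 deliver 4→2: —
step 11 timeout(3): 3={cand,b=13,log=-}
step 12 deliver 3→1: 1={foll,b=13,log=-}
step 13 deliver 1→3: —
step 14 crash(0): 0={✗foll,b=7,log=-}
step 15 deliver 2→3: —
step 16 timeout(0): —
step 17 deliver 0→4: —
step 18 recover(0): 0={foll,b=7,log=-}
step 19 timeout(1): 1={cand,b=16,log=-}
step 20 deliver 2→0: 0={foll,b=7,log=r}
step 21 timeout(3): 3={cand,b=18,log=-}
step 22 deliver 4→2: —
step 23 propose(1,'w'): —
step 24 deliver 0→2: —
step 25 deliver 3→2: 2={foll,b=13,log=-}
step 26 deliver 2→1: —
step 27 deliver 0→1: —

empty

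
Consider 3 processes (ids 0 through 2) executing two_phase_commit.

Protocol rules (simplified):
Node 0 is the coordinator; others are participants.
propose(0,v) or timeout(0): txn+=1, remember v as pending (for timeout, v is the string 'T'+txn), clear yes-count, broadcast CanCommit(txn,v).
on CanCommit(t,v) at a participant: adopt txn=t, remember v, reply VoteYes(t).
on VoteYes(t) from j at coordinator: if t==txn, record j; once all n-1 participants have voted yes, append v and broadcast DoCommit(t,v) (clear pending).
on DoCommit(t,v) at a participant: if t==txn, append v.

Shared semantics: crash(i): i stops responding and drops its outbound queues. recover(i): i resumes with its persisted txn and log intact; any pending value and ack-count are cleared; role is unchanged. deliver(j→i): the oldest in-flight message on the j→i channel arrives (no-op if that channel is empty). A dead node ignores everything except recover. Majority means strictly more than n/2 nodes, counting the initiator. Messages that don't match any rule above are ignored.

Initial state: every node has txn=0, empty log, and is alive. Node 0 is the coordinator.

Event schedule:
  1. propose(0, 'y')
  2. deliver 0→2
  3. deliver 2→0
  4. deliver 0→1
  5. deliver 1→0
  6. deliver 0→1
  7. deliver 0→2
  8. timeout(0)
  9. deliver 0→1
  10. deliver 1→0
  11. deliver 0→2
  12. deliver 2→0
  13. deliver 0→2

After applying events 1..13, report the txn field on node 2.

e1 propose(0,'y'): 0[coor,t=1,-]
e2 deliver 0→2: 2[part,t=1,-]
e3 deliver 2→0: ·
e4 deliver 0→1: 1[part,t=1,-]
e5 deliver 1→0: 0[coor,t=1,y]
e6 deliver 0→1: 1[part,t=1,y]
e7 deliver 0→2: 2[part,t=1,y]
e8 timeout(0): 0[coor,t=2,y]
e9 deliver 0→1: 1[part,t=2,y]
e10 deliver 1→0: ·
e11 deliver 0→2: 2[part,t=2,y]
e12 deliver 2→0: 0[coor,t=2,y,T2]
e13 deliver 0→2: 2[part,t=2,y,T2]

2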